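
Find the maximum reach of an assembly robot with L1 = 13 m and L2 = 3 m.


Given: L1 = 13 m, L2 = 3 m
For a 2-link planar arm, max reach = L1 + L2 (fully extended)
Max reach = 13 + 3
Max reach = 16 m

16 m


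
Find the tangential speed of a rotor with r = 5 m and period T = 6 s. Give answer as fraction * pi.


Given: radius r = 5 m, period T = 6 s
Using v = 2*pi*r / T
v = 2*pi*5 / 6
v = 10*pi / 6
v = 5/3*pi m/s

5/3*pi m/s


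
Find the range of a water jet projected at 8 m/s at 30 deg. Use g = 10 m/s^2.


Given: v0 = 8 m/s, theta = 30 deg, g = 10 m/s^2
sin(2*30) = sin(60) = sqrt(3)/2
Using R = v0^2 * sin(2*theta) / g
R = 8^2 * (sqrt(3)/2) / 10
R = 64 * sqrt(3) / 20
R = 16/5*sqrt(3) m

16/5*sqrt(3) m


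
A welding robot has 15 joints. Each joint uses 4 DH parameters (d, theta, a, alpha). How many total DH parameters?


Given: 15 joints, 4 DH parameters per joint (d, theta, a, alpha)
Total DH parameters = number_of_joints * 4
Total = 15 * 4
Total = 60

60


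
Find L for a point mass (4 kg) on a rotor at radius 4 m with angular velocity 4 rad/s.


Given: m = 4 kg, r = 4 m, omega = 4 rad/s
For a point mass: I = m*r^2
I = 4*4^2 = 4*16 = 64
L = I*omega = 64*4
L = 256 kg*m^2/s

256 kg*m^2/s


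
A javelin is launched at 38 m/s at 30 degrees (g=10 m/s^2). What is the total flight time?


Given: v0 = 38 m/s, theta = 30 deg, g = 10 m/s^2
sin(30) = 1/2
Using T = 2*v0*sin(theta) / g
T = 2*38*1/2 / 10
T = 38 / 10
T = 19/5 s

19/5 s


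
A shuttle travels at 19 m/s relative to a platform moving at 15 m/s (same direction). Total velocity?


Given: object velocity = 19 m/s, platform velocity = 15 m/s (same direction)
Using classical velocity addition: v_total = v_object + v_platform
v_total = 19 + 15
v_total = 34 m/s

34 m/s


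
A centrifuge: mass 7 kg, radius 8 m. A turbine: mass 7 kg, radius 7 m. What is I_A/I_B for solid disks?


Given: M1=7 kg, R1=8 m, M2=7 kg, R2=7 m
For a disk: I = (1/2)*M*R^2, so I_A/I_B = (M1*R1^2)/(M2*R2^2)
M1*R1^2 = 7*64 = 448
M2*R2^2 = 7*49 = 343
I_A/I_B = 448/343 = 64/49

64/49


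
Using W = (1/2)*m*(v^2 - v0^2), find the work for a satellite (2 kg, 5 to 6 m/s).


Given: m = 2 kg, v0 = 5 m/s, v = 6 m/s
Using W = (1/2)*m*(v^2 - v0^2)
v^2 = 6^2 = 36
v0^2 = 5^2 = 25
v^2 - v0^2 = 36 - 25 = 11
W = (1/2)*2*11 = 11 J

11 J


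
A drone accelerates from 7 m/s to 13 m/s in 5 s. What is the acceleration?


Given: initial velocity v0 = 7 m/s, final velocity v = 13 m/s, time t = 5 s
Using a = (v - v0) / t
a = (13 - 7) / 5
a = 6 / 5
a = 6/5 m/s^2

6/5 m/s^2


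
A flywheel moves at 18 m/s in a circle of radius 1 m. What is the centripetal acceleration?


Given: v = 18 m/s, r = 1 m
Using a_c = v^2 / r
a_c = 18^2 / 1
a_c = 324 / 1
a_c = 324 m/s^2

324 m/s^2


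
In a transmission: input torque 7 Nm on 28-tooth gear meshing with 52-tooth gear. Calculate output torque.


Given: N1 = 28, N2 = 52, T1 = 7 Nm
Using T2/T1 = N2/N1
T2 = T1 * N2 / N1
T2 = 7 * 52 / 28
T2 = 364 / 28
T2 = 13 Nm

13 Nm


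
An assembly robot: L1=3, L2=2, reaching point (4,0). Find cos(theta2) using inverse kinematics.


Given: L1 = 3, L2 = 2, target (x, y) = (4, 0)
Using cos(theta2) = (x^2 + y^2 - L1^2 - L2^2) / (2*L1*L2)
x^2 + y^2 = 4^2 + 0 = 16
L1^2 + L2^2 = 9 + 4 = 13
Numerator = 16 - 13 = 3
Denominator = 2*3*2 = 12
cos(theta2) = 3/12 = 1/4

1/4


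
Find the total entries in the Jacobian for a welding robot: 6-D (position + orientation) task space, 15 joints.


Given: task space dimension = 6, joints = 15
Jacobian is a 6 x 15 matrix
Total entries = rows * columns
Total = 6 * 15
Total = 90

90


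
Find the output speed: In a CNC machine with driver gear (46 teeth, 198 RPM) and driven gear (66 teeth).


Given: N1 = 46 teeth, w1 = 198 RPM, N2 = 66 teeth
Using N1*w1 = N2*w2
w2 = N1*w1 / N2
w2 = 46*198 / 66
w2 = 9108 / 66
w2 = 138 RPM

138 RPM


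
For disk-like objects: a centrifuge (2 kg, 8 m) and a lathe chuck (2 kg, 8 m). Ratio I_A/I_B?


Given: M1=2 kg, R1=8 m, M2=2 kg, R2=8 m
For a disk: I = (1/2)*M*R^2, so I_A/I_B = (M1*R1^2)/(M2*R2^2)
M1*R1^2 = 2*64 = 128
M2*R2^2 = 2*64 = 128
I_A/I_B = 128/128 = 1

1


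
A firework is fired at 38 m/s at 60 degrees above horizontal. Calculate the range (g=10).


Given: v0 = 38 m/s, theta = 60 deg, g = 10 m/s^2
sin(2*60) = sin(120) = sqrt(3)/2
Using R = v0^2 * sin(2*theta) / g
R = 38^2 * (sqrt(3)/2) / 10
R = 1444 * sqrt(3) / 20
R = 361/5*sqrt(3) m

361/5*sqrt(3) m


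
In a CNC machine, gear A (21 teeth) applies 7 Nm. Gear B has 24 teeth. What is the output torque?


Given: N1 = 21, N2 = 24, T1 = 7 Nm
Using T2/T1 = N2/N1
T2 = T1 * N2 / N1
T2 = 7 * 24 / 21
T2 = 168 / 21
T2 = 8 Nm

8 Nm


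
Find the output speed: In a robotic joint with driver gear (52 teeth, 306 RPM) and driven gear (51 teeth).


Given: N1 = 52 teeth, w1 = 306 RPM, N2 = 51 teeth
Using N1*w1 = N2*w2
w2 = N1*w1 / N2
w2 = 52*306 / 51
w2 = 15912 / 51
w2 = 312 RPM

312 RPM


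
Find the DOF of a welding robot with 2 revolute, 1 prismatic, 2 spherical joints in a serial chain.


Given: serial robot with 2 revolute, 1 prismatic, 2 spherical joints
DOF contribution per joint type: revolute=1, prismatic=1, spherical=3, fixed=0
DOF = 2*1 + 1*1 + 2*3
DOF = 9

9


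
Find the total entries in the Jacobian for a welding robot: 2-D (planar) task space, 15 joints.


Given: task space dimension = 2, joints = 15
Jacobian is a 2 x 15 matrix
Total entries = rows * columns
Total = 2 * 15
Total = 30

30


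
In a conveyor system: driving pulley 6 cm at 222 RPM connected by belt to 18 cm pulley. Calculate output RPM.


Given: D1 = 6 cm, w1 = 222 RPM, D2 = 18 cm
Using D1*w1 = D2*w2
w2 = D1*w1 / D2
w2 = 6*222 / 18
w2 = 1332 / 18
w2 = 74 RPM

74 RPM


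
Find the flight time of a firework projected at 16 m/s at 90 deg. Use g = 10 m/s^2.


Given: v0 = 16 m/s, theta = 90 deg, g = 10 m/s^2
sin(90) = 1
Using T = 2*v0*sin(theta) / g
T = 2*16*1 / 10
T = 32 / 10
T = 16/5 s

16/5 s


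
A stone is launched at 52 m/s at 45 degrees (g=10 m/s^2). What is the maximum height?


Given: v0 = 52 m/s, theta = 45 deg, g = 10 m/s^2
sin^2(45) = 1/2
Using H = v0^2 * sin^2(theta) / (2*g)
H = 52^2 * 1/2 / (2*10)
H = 2704 * 1/2 / 20
H = 1352 / 20
H = 338/5 m

338/5 m


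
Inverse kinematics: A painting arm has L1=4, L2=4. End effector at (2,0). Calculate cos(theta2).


Given: L1 = 4, L2 = 4, target (x, y) = (2, 0)
Using cos(theta2) = (x^2 + y^2 - L1^2 - L2^2) / (2*L1*L2)
x^2 + y^2 = 2^2 + 0 = 4
L1^2 + L2^2 = 16 + 16 = 32
Numerator = 4 - 32 = -28
Denominator = 2*4*4 = 32
cos(theta2) = -28/32 = -7/8

-7/8


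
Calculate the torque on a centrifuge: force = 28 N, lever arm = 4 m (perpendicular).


Given: F = 28 N, r = 4 m, angle = 90 deg (perpendicular)
Using tau = F * r * sin(90)
sin(90) = 1
tau = 28 * 4 * 1
tau = 112 Nm

112 Nm


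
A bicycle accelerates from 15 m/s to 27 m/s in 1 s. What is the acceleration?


Given: initial velocity v0 = 15 m/s, final velocity v = 27 m/s, time t = 1 s
Using a = (v - v0) / t
a = (27 - 15) / 1
a = 12 / 1
a = 12 m/s^2

12 m/s^2


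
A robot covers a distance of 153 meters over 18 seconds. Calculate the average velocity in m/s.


Given: distance d = 153 m, time t = 18 s
Using v = d / t
v = 153 / 18
v = 17/2 m/s

17/2 m/s


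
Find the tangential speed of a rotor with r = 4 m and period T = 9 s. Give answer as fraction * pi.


Given: radius r = 4 m, period T = 9 s
Using v = 2*pi*r / T
v = 2*pi*4 / 9
v = 8*pi / 9
v = 8/9*pi m/s

8/9*pi m/s


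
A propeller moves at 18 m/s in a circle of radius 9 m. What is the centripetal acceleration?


Given: v = 18 m/s, r = 9 m
Using a_c = v^2 / r
a_c = 18^2 / 9
a_c = 324 / 9
a_c = 36 m/s^2

36 m/s^2


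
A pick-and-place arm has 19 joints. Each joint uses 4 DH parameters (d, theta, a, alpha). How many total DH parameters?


Given: 19 joints, 4 DH parameters per joint (d, theta, a, alpha)
Total DH parameters = number_of_joints * 4
Total = 19 * 4
Total = 76

76


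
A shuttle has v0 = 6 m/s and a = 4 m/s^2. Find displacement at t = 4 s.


Given: v0 = 6 m/s, a = 4 m/s^2, t = 4 s
Using s = v0*t + (1/2)*a*t^2
s = 6*4 + (1/2)*4*4^2
s = 24 + (1/2)*64
s = 24 + 32
s = 56

56 m


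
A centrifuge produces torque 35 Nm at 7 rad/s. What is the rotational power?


Given: tau = 35 Nm, omega = 7 rad/s
Using P = tau * omega
P = 35 * 7
P = 245 W

245 W


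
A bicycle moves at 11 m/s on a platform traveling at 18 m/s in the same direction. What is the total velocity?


Given: object velocity = 11 m/s, platform velocity = 18 m/s (same direction)
Using classical velocity addition: v_total = v_object + v_platform
v_total = 11 + 18
v_total = 29 m/s

29 m/s


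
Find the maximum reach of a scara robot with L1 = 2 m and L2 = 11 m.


Given: L1 = 2 m, L2 = 11 m
For a 2-link planar arm, max reach = L1 + L2 (fully extended)
Max reach = 2 + 11
Max reach = 13 m

13 m


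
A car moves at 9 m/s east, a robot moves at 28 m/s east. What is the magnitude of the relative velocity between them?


Given: v_A = 9 m/s east, v_B = 28 m/s east
Both move in the same direction; relative speed = |v_A - v_B|
|9 - 28| = |-19|
= 19 m/s

19 m/s


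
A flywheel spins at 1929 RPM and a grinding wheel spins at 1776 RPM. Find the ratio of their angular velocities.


Given: RPM_A = 1929, RPM_B = 1776
omega = 2*pi*RPM/60, so omega_A/omega_B = RPM_A / RPM_B
omega_A/omega_B = 1929 / 1776
omega_A/omega_B = 643/592

643/592


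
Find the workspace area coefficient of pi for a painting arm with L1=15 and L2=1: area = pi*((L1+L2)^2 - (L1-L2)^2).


Given: L1 = 15, L2 = 1
(L1+L2)^2 = (16)^2 = 256
(L1-L2)^2 = (14)^2 = 196
Difference = 256 - 196 = 60
This equals 4*L1*L2 = 4*15*1 = 60
Workspace area = 60*pi

60


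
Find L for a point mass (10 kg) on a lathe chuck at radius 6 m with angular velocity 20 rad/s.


Given: m = 10 kg, r = 6 m, omega = 20 rad/s
For a point mass: I = m*r^2
I = 10*6^2 = 10*36 = 360
L = I*omega = 360*20
L = 7200 kg*m^2/s

7200 kg*m^2/s


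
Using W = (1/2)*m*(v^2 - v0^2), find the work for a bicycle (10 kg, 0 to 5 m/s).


Given: m = 10 kg, v0 = 0 m/s, v = 5 m/s
Using W = (1/2)*m*(v^2 - v0^2)
v^2 = 5^2 = 25
v0^2 = 0^2 = 0
v^2 - v0^2 = 25 - 0 = 25
W = (1/2)*10*25 = 125 J

125 J


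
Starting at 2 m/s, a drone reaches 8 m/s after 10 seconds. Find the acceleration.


Given: initial velocity v0 = 2 m/s, final velocity v = 8 m/s, time t = 10 s
Using a = (v - v0) / t
a = (8 - 2) / 10
a = 6 / 10
a = 3/5 m/s^2

3/5 m/s^2


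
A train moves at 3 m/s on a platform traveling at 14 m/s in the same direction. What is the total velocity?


Given: object velocity = 3 m/s, platform velocity = 14 m/s (same direction)
Using classical velocity addition: v_total = v_object + v_platform
v_total = 3 + 14
v_total = 17 m/s

17 m/s


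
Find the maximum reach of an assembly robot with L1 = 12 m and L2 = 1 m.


Given: L1 = 12 m, L2 = 1 m
For a 2-link planar arm, max reach = L1 + L2 (fully extended)
Max reach = 12 + 1
Max reach = 13 m

13 m


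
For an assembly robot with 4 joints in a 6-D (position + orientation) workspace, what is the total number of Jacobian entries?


Given: task space dimension = 6, joints = 4
Jacobian is a 6 x 4 matrix
Total entries = rows * columns
Total = 6 * 4
Total = 24

24


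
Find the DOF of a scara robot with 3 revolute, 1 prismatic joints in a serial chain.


Given: serial robot with 3 revolute, 1 prismatic joints
DOF contribution per joint type: revolute=1, prismatic=1, spherical=3, fixed=0
DOF = 3*1 + 1*1
DOF = 4

4


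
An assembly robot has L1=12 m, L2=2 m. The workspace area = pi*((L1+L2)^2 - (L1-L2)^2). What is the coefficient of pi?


Given: L1 = 12, L2 = 2
(L1+L2)^2 = (14)^2 = 196
(L1-L2)^2 = (10)^2 = 100
Difference = 196 - 100 = 96
This equals 4*L1*L2 = 4*12*2 = 96
Workspace area = 96*pi

96


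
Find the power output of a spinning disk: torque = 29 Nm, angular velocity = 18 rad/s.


Given: tau = 29 Nm, omega = 18 rad/s
Using P = tau * omega
P = 29 * 18
P = 522 W

522 W


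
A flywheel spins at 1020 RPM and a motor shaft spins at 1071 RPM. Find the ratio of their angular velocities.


Given: RPM_A = 1020, RPM_B = 1071
omega = 2*pi*RPM/60, so omega_A/omega_B = RPM_A / RPM_B
omega_A/omega_B = 1020 / 1071
omega_A/omega_B = 20/21

20/21


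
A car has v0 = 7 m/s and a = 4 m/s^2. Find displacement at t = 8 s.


Given: v0 = 7 m/s, a = 4 m/s^2, t = 8 s
Using s = v0*t + (1/2)*a*t^2
s = 7*8 + (1/2)*4*8^2
s = 56 + (1/2)*256
s = 56 + 128
s = 184

184 m


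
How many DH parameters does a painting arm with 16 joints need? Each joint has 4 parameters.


Given: 16 joints, 4 DH parameters per joint (d, theta, a, alpha)
Total DH parameters = number_of_joints * 4
Total = 16 * 4
Total = 64

64


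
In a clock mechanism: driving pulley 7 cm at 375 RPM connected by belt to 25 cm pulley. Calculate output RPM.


Given: D1 = 7 cm, w1 = 375 RPM, D2 = 25 cm
Using D1*w1 = D2*w2
w2 = D1*w1 / D2
w2 = 7*375 / 25
w2 = 2625 / 25
w2 = 105 RPM

105 RPM


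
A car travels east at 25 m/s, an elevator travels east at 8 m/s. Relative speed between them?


Given: v_A = 25 m/s east, v_B = 8 m/s east
Both move in the same direction; relative speed = |v_A - v_B|
|25 - 8| = |17|
= 17 m/s

17 m/s


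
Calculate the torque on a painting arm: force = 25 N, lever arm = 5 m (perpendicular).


Given: F = 25 N, r = 5 m, angle = 90 deg (perpendicular)
Using tau = F * r * sin(90)
sin(90) = 1
tau = 25 * 5 * 1
tau = 125 Nm

125 Nm


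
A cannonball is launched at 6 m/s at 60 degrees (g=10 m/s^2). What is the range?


Given: v0 = 6 m/s, theta = 60 deg, g = 10 m/s^2
sin(2*60) = sin(120) = sqrt(3)/2
Using R = v0^2 * sin(2*theta) / g
R = 6^2 * (sqrt(3)/2) / 10
R = 36 * sqrt(3) / 20
R = 9/5*sqrt(3) m

9/5*sqrt(3) m


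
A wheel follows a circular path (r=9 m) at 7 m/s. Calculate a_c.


Given: v = 7 m/s, r = 9 m
Using a_c = v^2 / r
a_c = 7^2 / 9
a_c = 49 / 9
a_c = 49/9 m/s^2

49/9 m/s^2


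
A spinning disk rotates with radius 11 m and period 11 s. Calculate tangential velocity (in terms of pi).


Given: radius r = 11 m, period T = 11 s
Using v = 2*pi*r / T
v = 2*pi*11 / 11
v = 22*pi / 11
v = 2*pi m/s

2*pi m/s


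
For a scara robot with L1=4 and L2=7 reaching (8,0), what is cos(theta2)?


Given: L1 = 4, L2 = 7, target (x, y) = (8, 0)
Using cos(theta2) = (x^2 + y^2 - L1^2 - L2^2) / (2*L1*L2)
x^2 + y^2 = 8^2 + 0 = 64
L1^2 + L2^2 = 16 + 49 = 65
Numerator = 64 - 65 = -1
Denominator = 2*4*7 = 56
cos(theta2) = -1/56 = -1/56

-1/56


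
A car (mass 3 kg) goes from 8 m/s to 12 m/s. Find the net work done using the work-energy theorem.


Given: m = 3 kg, v0 = 8 m/s, v = 12 m/s
Using W = (1/2)*m*(v^2 - v0^2)
v^2 = 12^2 = 144
v0^2 = 8^2 = 64
v^2 - v0^2 = 144 - 64 = 80
W = (1/2)*3*80 = 120 J

120 J


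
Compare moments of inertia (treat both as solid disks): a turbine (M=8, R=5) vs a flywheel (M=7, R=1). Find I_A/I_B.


Given: M1=8 kg, R1=5 m, M2=7 kg, R2=1 m
For a disk: I = (1/2)*M*R^2, so I_A/I_B = (M1*R1^2)/(M2*R2^2)
M1*R1^2 = 8*25 = 200
M2*R2^2 = 7*1 = 7
I_A/I_B = 200/7 = 200/7

200/7


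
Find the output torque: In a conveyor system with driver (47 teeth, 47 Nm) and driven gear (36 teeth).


Given: N1 = 47, N2 = 36, T1 = 47 Nm
Using T2/T1 = N2/N1
T2 = T1 * N2 / N1
T2 = 47 * 36 / 47
T2 = 1692 / 47
T2 = 36 Nm

36 Nm


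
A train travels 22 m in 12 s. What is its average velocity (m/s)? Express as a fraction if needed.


Given: distance d = 22 m, time t = 12 s
Using v = d / t
v = 22 / 12
v = 11/6 m/s

11/6 m/s


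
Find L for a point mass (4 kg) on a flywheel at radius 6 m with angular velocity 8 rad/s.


Given: m = 4 kg, r = 6 m, omega = 8 rad/s
For a point mass: I = m*r^2
I = 4*6^2 = 4*36 = 144
L = I*omega = 144*8
L = 1152 kg*m^2/s

1152 kg*m^2/s


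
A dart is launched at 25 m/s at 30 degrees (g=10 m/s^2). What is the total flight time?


Given: v0 = 25 m/s, theta = 30 deg, g = 10 m/s^2
sin(30) = 1/2
Using T = 2*v0*sin(theta) / g
T = 2*25*1/2 / 10
T = 25 / 10
T = 5/2 s

5/2 s


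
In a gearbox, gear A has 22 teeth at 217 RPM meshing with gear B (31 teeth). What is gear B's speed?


Given: N1 = 22 teeth, w1 = 217 RPM, N2 = 31 teeth
Using N1*w1 = N2*w2
w2 = N1*w1 / N2
w2 = 22*217 / 31
w2 = 4774 / 31
w2 = 154 RPM

154 RPM


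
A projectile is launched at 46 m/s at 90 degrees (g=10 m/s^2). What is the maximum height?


Given: v0 = 46 m/s, theta = 90 deg, g = 10 m/s^2
sin^2(90) = 1
Using H = v0^2 * sin^2(theta) / (2*g)
H = 46^2 * 1 / (2*10)
H = 2116 * 1 / 20
H = 2116 / 20
H = 529/5 m

529/5 m


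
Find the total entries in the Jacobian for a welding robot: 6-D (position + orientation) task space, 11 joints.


Given: task space dimension = 6, joints = 11
Jacobian is a 6 x 11 matrix
Total entries = rows * columns
Total = 6 * 11
Total = 66

66


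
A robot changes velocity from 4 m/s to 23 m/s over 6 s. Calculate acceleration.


Given: initial velocity v0 = 4 m/s, final velocity v = 23 m/s, time t = 6 s
Using a = (v - v0) / t
a = (23 - 4) / 6
a = 19 / 6
a = 19/6 m/s^2

19/6 m/s^2


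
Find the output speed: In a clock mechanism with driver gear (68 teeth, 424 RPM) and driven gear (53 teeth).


Given: N1 = 68 teeth, w1 = 424 RPM, N2 = 53 teeth
Using N1*w1 = N2*w2
w2 = N1*w1 / N2
w2 = 68*424 / 53
w2 = 28832 / 53
w2 = 544 RPM

544 RPM


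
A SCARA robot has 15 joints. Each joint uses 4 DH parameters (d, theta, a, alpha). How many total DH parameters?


Given: 15 joints, 4 DH parameters per joint (d, theta, a, alpha)
Total DH parameters = number_of_joints * 4
Total = 15 * 4
Total = 60

60


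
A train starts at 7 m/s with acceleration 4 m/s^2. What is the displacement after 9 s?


Given: v0 = 7 m/s, a = 4 m/s^2, t = 9 s
Using s = v0*t + (1/2)*a*t^2
s = 7*9 + (1/2)*4*9^2
s = 63 + (1/2)*324
s = 63 + 162
s = 225

225 m


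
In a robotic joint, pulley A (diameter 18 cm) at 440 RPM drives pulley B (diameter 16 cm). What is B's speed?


Given: D1 = 18 cm, w1 = 440 RPM, D2 = 16 cm
Using D1*w1 = D2*w2
w2 = D1*w1 / D2
w2 = 18*440 / 16
w2 = 7920 / 16
w2 = 495 RPM

495 RPM


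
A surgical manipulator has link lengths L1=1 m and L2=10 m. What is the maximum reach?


Given: L1 = 1 m, L2 = 10 m
For a 2-link planar arm, max reach = L1 + L2 (fully extended)
Max reach = 1 + 10
Max reach = 11 m

11 m


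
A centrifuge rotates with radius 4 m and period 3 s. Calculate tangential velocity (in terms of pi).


Given: radius r = 4 m, period T = 3 s
Using v = 2*pi*r / T
v = 2*pi*4 / 3
v = 8*pi / 3
v = 8/3*pi m/s

8/3*pi m/s


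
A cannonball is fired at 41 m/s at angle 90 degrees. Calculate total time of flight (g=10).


Given: v0 = 41 m/s, theta = 90 deg, g = 10 m/s^2
sin(90) = 1
Using T = 2*v0*sin(theta) / g
T = 2*41*1 / 10
T = 82 / 10
T = 41/5 s

41/5 s


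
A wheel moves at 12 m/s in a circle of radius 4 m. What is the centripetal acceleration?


Given: v = 12 m/s, r = 4 m
Using a_c = v^2 / r
a_c = 12^2 / 4
a_c = 144 / 4
a_c = 36 m/s^2

36 m/s^2


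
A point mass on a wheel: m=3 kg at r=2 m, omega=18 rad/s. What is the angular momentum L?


Given: m = 3 kg, r = 2 m, omega = 18 rad/s
For a point mass: I = m*r^2
I = 3*2^2 = 3*4 = 12
L = I*omega = 12*18
L = 216 kg*m^2/s

216 kg*m^2/s


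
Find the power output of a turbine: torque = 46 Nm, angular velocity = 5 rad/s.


Given: tau = 46 Nm, omega = 5 rad/s
Using P = tau * omega
P = 46 * 5
P = 230 W

230 W


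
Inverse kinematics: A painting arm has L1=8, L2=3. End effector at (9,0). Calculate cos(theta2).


Given: L1 = 8, L2 = 3, target (x, y) = (9, 0)
Using cos(theta2) = (x^2 + y^2 - L1^2 - L2^2) / (2*L1*L2)
x^2 + y^2 = 9^2 + 0 = 81
L1^2 + L2^2 = 64 + 9 = 73
Numerator = 81 - 73 = 8
Denominator = 2*8*3 = 48
cos(theta2) = 8/48 = 1/6

1/6


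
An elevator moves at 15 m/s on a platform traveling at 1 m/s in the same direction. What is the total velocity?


Given: object velocity = 15 m/s, platform velocity = 1 m/s (same direction)
Using classical velocity addition: v_total = v_object + v_platform
v_total = 15 + 1
v_total = 16 m/s

16 m/s


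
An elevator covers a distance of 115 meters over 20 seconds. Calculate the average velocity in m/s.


Given: distance d = 115 m, time t = 20 s
Using v = d / t
v = 115 / 20
v = 23/4 m/s

23/4 m/s


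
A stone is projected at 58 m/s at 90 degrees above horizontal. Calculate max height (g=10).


Given: v0 = 58 m/s, theta = 90 deg, g = 10 m/s^2
sin^2(90) = 1
Using H = v0^2 * sin^2(theta) / (2*g)
H = 58^2 * 1 / (2*10)
H = 3364 * 1 / 20
H = 3364 / 20
H = 841/5 m

841/5 m


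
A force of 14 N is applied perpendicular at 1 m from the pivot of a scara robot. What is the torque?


Given: F = 14 N, r = 1 m, angle = 90 deg (perpendicular)
Using tau = F * r * sin(90)
sin(90) = 1
tau = 14 * 1 * 1
tau = 14 Nm

14 Nm


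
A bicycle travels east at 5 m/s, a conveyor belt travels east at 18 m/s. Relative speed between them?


Given: v_A = 5 m/s east, v_B = 18 m/s east
Both move in the same direction; relative speed = |v_A - v_B|
|5 - 18| = |-13|
= 13 m/s

13 m/s


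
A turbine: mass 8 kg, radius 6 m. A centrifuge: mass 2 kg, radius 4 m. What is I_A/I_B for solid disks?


Given: M1=8 kg, R1=6 m, M2=2 kg, R2=4 m
For a disk: I = (1/2)*M*R^2, so I_A/I_B = (M1*R1^2)/(M2*R2^2)
M1*R1^2 = 8*36 = 288
M2*R2^2 = 2*16 = 32
I_A/I_B = 288/32 = 9

9


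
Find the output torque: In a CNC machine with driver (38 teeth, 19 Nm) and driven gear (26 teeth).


Given: N1 = 38, N2 = 26, T1 = 19 Nm
Using T2/T1 = N2/N1
T2 = T1 * N2 / N1
T2 = 19 * 26 / 38
T2 = 494 / 38
T2 = 13 Nm

13 Nm


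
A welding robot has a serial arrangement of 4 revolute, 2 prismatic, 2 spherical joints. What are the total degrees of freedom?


Given: serial robot with 4 revolute, 2 prismatic, 2 spherical joints
DOF contribution per joint type: revolute=1, prismatic=1, spherical=3, fixed=0
DOF = 4*1 + 2*1 + 2*3
DOF = 12

12


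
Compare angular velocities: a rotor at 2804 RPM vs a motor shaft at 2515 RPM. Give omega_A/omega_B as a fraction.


Given: RPM_A = 2804, RPM_B = 2515
omega = 2*pi*RPM/60, so omega_A/omega_B = RPM_A / RPM_B
omega_A/omega_B = 2804 / 2515
omega_A/omega_B = 2804/2515

2804/2515


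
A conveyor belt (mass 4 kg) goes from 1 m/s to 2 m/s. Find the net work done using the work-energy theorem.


Given: m = 4 kg, v0 = 1 m/s, v = 2 m/s
Using W = (1/2)*m*(v^2 - v0^2)
v^2 = 2^2 = 4
v0^2 = 1^2 = 1
v^2 - v0^2 = 4 - 1 = 3
W = (1/2)*4*3 = 6 J

6 J


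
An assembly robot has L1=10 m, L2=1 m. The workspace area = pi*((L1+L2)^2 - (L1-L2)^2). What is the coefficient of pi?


Given: L1 = 10, L2 = 1
(L1+L2)^2 = (11)^2 = 121
(L1-L2)^2 = (9)^2 = 81
Difference = 121 - 81 = 40
This equals 4*L1*L2 = 4*10*1 = 40
Workspace area = 40*pi

40


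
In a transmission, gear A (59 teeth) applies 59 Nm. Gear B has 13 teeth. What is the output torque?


Given: N1 = 59, N2 = 13, T1 = 59 Nm
Using T2/T1 = N2/N1
T2 = T1 * N2 / N1
T2 = 59 * 13 / 59
T2 = 767 / 59
T2 = 13 Nm

13 Nm


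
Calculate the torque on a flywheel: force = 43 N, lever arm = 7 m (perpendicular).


Given: F = 43 N, r = 7 m, angle = 90 deg (perpendicular)
Using tau = F * r * sin(90)
sin(90) = 1
tau = 43 * 7 * 1
tau = 301 Nm

301 Nm


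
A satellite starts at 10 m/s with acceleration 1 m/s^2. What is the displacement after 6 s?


Given: v0 = 10 m/s, a = 1 m/s^2, t = 6 s
Using s = v0*t + (1/2)*a*t^2
s = 10*6 + (1/2)*1*6^2
s = 60 + (1/2)*36
s = 60 + 18
s = 78

78 m


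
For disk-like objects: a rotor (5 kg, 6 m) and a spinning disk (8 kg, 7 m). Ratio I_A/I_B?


Given: M1=5 kg, R1=6 m, M2=8 kg, R2=7 m
For a disk: I = (1/2)*M*R^2, so I_A/I_B = (M1*R1^2)/(M2*R2^2)
M1*R1^2 = 5*36 = 180
M2*R2^2 = 8*49 = 392
I_A/I_B = 180/392 = 45/98

45/98


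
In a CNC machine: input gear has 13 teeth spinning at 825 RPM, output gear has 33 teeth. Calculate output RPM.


Given: N1 = 13 teeth, w1 = 825 RPM, N2 = 33 teeth
Using N1*w1 = N2*w2
w2 = N1*w1 / N2
w2 = 13*825 / 33
w2 = 10725 / 33
w2 = 325 RPM

325 RPM


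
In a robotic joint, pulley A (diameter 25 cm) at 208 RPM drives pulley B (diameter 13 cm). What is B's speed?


Given: D1 = 25 cm, w1 = 208 RPM, D2 = 13 cm
Using D1*w1 = D2*w2
w2 = D1*w1 / D2
w2 = 25*208 / 13
w2 = 5200 / 13
w2 = 400 RPM

400 RPM


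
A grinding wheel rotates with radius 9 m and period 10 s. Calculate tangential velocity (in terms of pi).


Given: radius r = 9 m, period T = 10 s
Using v = 2*pi*r / T
v = 2*pi*9 / 10
v = 18*pi / 10
v = 9/5*pi m/s

9/5*pi m/s


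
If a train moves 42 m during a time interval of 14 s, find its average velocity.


Given: distance d = 42 m, time t = 14 s
Using v = d / t
v = 42 / 14
v = 3 m/s

3 m/s


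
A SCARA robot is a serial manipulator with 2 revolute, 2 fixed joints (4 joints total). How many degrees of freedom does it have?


Given: serial robot with 2 revolute, 2 fixed joints
DOF contribution per joint type: revolute=1, prismatic=1, spherical=3, fixed=0
DOF = 2*1 + 2*0
DOF = 2

2


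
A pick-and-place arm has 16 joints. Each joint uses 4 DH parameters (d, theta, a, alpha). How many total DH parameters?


Given: 16 joints, 4 DH parameters per joint (d, theta, a, alpha)
Total DH parameters = number_of_joints * 4
Total = 16 * 4
Total = 64

64


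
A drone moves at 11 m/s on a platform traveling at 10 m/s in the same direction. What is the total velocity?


Given: object velocity = 11 m/s, platform velocity = 10 m/s (same direction)
Using classical velocity addition: v_total = v_object + v_platform
v_total = 11 + 10
v_total = 21 m/s

21 m/s


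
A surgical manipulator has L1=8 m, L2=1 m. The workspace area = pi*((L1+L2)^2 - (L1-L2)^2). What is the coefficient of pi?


Given: L1 = 8, L2 = 1
(L1+L2)^2 = (9)^2 = 81
(L1-L2)^2 = (7)^2 = 49
Difference = 81 - 49 = 32
This equals 4*L1*L2 = 4*8*1 = 32
Workspace area = 32*pi

32


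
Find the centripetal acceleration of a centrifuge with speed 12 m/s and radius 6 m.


Given: v = 12 m/s, r = 6 m
Using a_c = v^2 / r
a_c = 12^2 / 6
a_c = 144 / 6
a_c = 24 m/s^2

24 m/s^2


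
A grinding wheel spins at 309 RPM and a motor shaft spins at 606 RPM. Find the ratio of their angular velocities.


Given: RPM_A = 309, RPM_B = 606
omega = 2*pi*RPM/60, so omega_A/omega_B = RPM_A / RPM_B
omega_A/omega_B = 309 / 606
omega_A/omega_B = 103/202

103/202


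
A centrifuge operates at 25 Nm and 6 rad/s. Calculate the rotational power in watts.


Given: tau = 25 Nm, omega = 6 rad/s
Using P = tau * omega
P = 25 * 6
P = 150 W

150 W


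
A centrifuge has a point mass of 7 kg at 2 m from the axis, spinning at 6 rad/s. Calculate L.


Given: m = 7 kg, r = 2 m, omega = 6 rad/s
For a point mass: I = m*r^2
I = 7*2^2 = 7*4 = 28
L = I*omega = 28*6
L = 168 kg*m^2/s

168 kg*m^2/s


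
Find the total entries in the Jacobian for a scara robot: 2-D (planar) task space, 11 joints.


Given: task space dimension = 2, joints = 11
Jacobian is a 2 x 11 matrix
Total entries = rows * columns
Total = 2 * 11
Total = 22

22


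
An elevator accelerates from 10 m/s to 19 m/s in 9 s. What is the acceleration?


Given: initial velocity v0 = 10 m/s, final velocity v = 19 m/s, time t = 9 s
Using a = (v - v0) / t
a = (19 - 10) / 9
a = 9 / 9
a = 1 m/s^2

1 m/s^2


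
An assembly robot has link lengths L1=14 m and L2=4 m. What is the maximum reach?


Given: L1 = 14 m, L2 = 4 m
For a 2-link planar arm, max reach = L1 + L2 (fully extended)
Max reach = 14 + 4
Max reach = 18 m

18 m


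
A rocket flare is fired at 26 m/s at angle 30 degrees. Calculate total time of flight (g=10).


Given: v0 = 26 m/s, theta = 30 deg, g = 10 m/s^2
sin(30) = 1/2
Using T = 2*v0*sin(theta) / g
T = 2*26*1/2 / 10
T = 26 / 10
T = 13/5 s

13/5 s


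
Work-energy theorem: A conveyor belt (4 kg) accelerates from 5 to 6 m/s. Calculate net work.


Given: m = 4 kg, v0 = 5 m/s, v = 6 m/s
Using W = (1/2)*m*(v^2 - v0^2)
v^2 = 6^2 = 36
v0^2 = 5^2 = 25
v^2 - v0^2 = 36 - 25 = 11
W = (1/2)*4*11 = 22 J

22 J


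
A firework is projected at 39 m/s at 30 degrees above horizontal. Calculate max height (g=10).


Given: v0 = 39 m/s, theta = 30 deg, g = 10 m/s^2
sin^2(30) = 1/4
Using H = v0^2 * sin^2(theta) / (2*g)
H = 39^2 * 1/4 / (2*10)
H = 1521 * 1/4 / 20
H = 1521/4 / 20
H = 1521/80 m

1521/80 m


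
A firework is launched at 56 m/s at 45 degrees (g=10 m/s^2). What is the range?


Given: v0 = 56 m/s, theta = 45 deg, g = 10 m/s^2
sin(2*45) = sin(90) = 1
Using R = v0^2 * sin(2*theta) / g
R = 56^2 * 1 / 10
R = 3136 / 10
R = 1568/5 m

1568/5 m


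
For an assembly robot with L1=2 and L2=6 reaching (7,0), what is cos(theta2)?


Given: L1 = 2, L2 = 6, target (x, y) = (7, 0)
Using cos(theta2) = (x^2 + y^2 - L1^2 - L2^2) / (2*L1*L2)
x^2 + y^2 = 7^2 + 0 = 49
L1^2 + L2^2 = 4 + 36 = 40
Numerator = 49 - 40 = 9
Denominator = 2*2*6 = 24
cos(theta2) = 9/24 = 3/8

3/8


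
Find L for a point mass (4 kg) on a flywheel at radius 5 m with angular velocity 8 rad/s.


Given: m = 4 kg, r = 5 m, omega = 8 rad/s
For a point mass: I = m*r^2
I = 4*5^2 = 4*25 = 100
L = I*omega = 100*8
L = 800 kg*m^2/s

800 kg*m^2/s


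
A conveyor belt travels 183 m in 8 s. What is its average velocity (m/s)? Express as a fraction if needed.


Given: distance d = 183 m, time t = 8 s
Using v = d / t
v = 183 / 8
v = 183/8 m/s

183/8 m/s


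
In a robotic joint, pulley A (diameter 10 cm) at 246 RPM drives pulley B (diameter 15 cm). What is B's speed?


Given: D1 = 10 cm, w1 = 246 RPM, D2 = 15 cm
Using D1*w1 = D2*w2
w2 = D1*w1 / D2
w2 = 10*246 / 15
w2 = 2460 / 15
w2 = 164 RPM

164 RPM


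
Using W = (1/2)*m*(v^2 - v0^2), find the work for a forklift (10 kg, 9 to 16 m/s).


Given: m = 10 kg, v0 = 9 m/s, v = 16 m/s
Using W = (1/2)*m*(v^2 - v0^2)
v^2 = 16^2 = 256
v0^2 = 9^2 = 81
v^2 - v0^2 = 256 - 81 = 175
W = (1/2)*10*175 = 875 J

875 J


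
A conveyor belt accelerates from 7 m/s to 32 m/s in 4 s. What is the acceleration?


Given: initial velocity v0 = 7 m/s, final velocity v = 32 m/s, time t = 4 s
Using a = (v - v0) / t
a = (32 - 7) / 4
a = 25 / 4
a = 25/4 m/s^2

25/4 m/s^2


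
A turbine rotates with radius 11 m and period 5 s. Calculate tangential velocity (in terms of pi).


Given: radius r = 11 m, period T = 5 s
Using v = 2*pi*r / T
v = 2*pi*11 / 5
v = 22*pi / 5
v = 22/5*pi m/s

22/5*pi m/s


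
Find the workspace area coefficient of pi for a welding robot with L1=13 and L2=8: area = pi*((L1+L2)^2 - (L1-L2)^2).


Given: L1 = 13, L2 = 8
(L1+L2)^2 = (21)^2 = 441
(L1-L2)^2 = (5)^2 = 25
Difference = 441 - 25 = 416
This equals 4*L1*L2 = 4*13*8 = 416
Workspace area = 416*pi

416


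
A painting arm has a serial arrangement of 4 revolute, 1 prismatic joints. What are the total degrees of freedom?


Given: serial robot with 4 revolute, 1 prismatic joints
DOF contribution per joint type: revolute=1, prismatic=1, spherical=3, fixed=0
DOF = 4*1 + 1*1
DOF = 5

5


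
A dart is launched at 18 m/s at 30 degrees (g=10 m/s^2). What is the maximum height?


Given: v0 = 18 m/s, theta = 30 deg, g = 10 m/s^2
sin^2(30) = 1/4
Using H = v0^2 * sin^2(theta) / (2*g)
H = 18^2 * 1/4 / (2*10)
H = 324 * 1/4 / 20
H = 81 / 20
H = 81/20 m

81/20 m


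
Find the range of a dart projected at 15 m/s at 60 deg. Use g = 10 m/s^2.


Given: v0 = 15 m/s, theta = 60 deg, g = 10 m/s^2
sin(2*60) = sin(120) = sqrt(3)/2
Using R = v0^2 * sin(2*theta) / g
R = 15^2 * (sqrt(3)/2) / 10
R = 225 * sqrt(3) / 20
R = 45/4*sqrt(3) m

45/4*sqrt(3) m


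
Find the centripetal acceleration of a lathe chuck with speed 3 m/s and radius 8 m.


Given: v = 3 m/s, r = 8 m
Using a_c = v^2 / r
a_c = 3^2 / 8
a_c = 9 / 8
a_c = 9/8 m/s^2

9/8 m/s^2


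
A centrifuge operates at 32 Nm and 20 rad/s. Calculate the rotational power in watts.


Given: tau = 32 Nm, omega = 20 rad/s
Using P = tau * omega
P = 32 * 20
P = 640 W

640 W


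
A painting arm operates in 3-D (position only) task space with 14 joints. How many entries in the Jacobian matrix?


Given: task space dimension = 3, joints = 14
Jacobian is a 3 x 14 matrix
Total entries = rows * columns
Total = 3 * 14
Total = 42

42


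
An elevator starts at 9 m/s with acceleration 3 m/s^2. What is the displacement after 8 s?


Given: v0 = 9 m/s, a = 3 m/s^2, t = 8 s
Using s = v0*t + (1/2)*a*t^2
s = 9*8 + (1/2)*3*8^2
s = 72 + (1/2)*192
s = 72 + 96
s = 168

168 m


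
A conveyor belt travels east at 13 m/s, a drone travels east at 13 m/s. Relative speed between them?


Given: v_A = 13 m/s east, v_B = 13 m/s east
Both move in the same direction; relative speed = |v_A - v_B|
|13 - 13| = |0|
= 0 m/s

0 m/s


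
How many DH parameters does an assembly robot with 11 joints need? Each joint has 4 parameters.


Given: 11 joints, 4 DH parameters per joint (d, theta, a, alpha)
Total DH parameters = number_of_joints * 4
Total = 11 * 4
Total = 44

44


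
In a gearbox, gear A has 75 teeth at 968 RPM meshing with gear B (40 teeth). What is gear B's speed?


Given: N1 = 75 teeth, w1 = 968 RPM, N2 = 40 teeth
Using N1*w1 = N2*w2
w2 = N1*w1 / N2
w2 = 75*968 / 40
w2 = 72600 / 40
w2 = 1815 RPM

1815 RPM


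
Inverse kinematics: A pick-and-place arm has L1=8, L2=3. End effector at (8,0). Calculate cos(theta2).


Given: L1 = 8, L2 = 3, target (x, y) = (8, 0)
Using cos(theta2) = (x^2 + y^2 - L1^2 - L2^2) / (2*L1*L2)
x^2 + y^2 = 8^2 + 0 = 64
L1^2 + L2^2 = 64 + 9 = 73
Numerator = 64 - 73 = -9
Denominator = 2*8*3 = 48
cos(theta2) = -9/48 = -3/16

-3/16


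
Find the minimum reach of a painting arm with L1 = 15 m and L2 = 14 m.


Given: L1 = 15 m, L2 = 14 m
For a 2-link planar arm, min reach = |L1 - L2| (second link folded back)
Min reach = |15 - 14|
Min reach = 1 m

1 m


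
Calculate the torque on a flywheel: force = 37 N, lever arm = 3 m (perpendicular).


Given: F = 37 N, r = 3 m, angle = 90 deg (perpendicular)
Using tau = F * r * sin(90)
sin(90) = 1
tau = 37 * 3 * 1
tau = 111 Nm

111 Nm


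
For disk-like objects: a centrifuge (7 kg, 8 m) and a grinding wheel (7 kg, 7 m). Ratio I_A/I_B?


Given: M1=7 kg, R1=8 m, M2=7 kg, R2=7 m
For a disk: I = (1/2)*M*R^2, so I_A/I_B = (M1*R1^2)/(M2*R2^2)
M1*R1^2 = 7*64 = 448
M2*R2^2 = 7*49 = 343
I_A/I_B = 448/343 = 64/49

64/49


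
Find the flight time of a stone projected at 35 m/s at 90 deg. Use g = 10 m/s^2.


Given: v0 = 35 m/s, theta = 90 deg, g = 10 m/s^2
sin(90) = 1
Using T = 2*v0*sin(theta) / g
T = 2*35*1 / 10
T = 70 / 10
T = 7 s

7 s


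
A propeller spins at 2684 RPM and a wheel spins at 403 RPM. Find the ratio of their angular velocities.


Given: RPM_A = 2684, RPM_B = 403
omega = 2*pi*RPM/60, so omega_A/omega_B = RPM_A / RPM_B
omega_A/omega_B = 2684 / 403
omega_A/omega_B = 2684/403

2684/403


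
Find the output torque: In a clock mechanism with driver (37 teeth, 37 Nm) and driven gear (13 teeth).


Given: N1 = 37, N2 = 13, T1 = 37 Nm
Using T2/T1 = N2/N1
T2 = T1 * N2 / N1
T2 = 37 * 13 / 37
T2 = 481 / 37
T2 = 13 Nm

13 Nm


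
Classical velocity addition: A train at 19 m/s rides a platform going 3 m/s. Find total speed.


Given: object velocity = 19 m/s, platform velocity = 3 m/s (same direction)
Using classical velocity addition: v_total = v_object + v_platform
v_total = 19 + 3
v_total = 22 m/s

22 m/s


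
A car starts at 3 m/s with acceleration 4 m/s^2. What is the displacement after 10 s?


Given: v0 = 3 m/s, a = 4 m/s^2, t = 10 s
Using s = v0*t + (1/2)*a*t^2
s = 3*10 + (1/2)*4*10^2
s = 30 + (1/2)*400
s = 30 + 200
s = 230

230 m


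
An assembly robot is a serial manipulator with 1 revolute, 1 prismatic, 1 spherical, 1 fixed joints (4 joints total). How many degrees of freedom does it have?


Given: serial robot with 1 revolute, 1 prismatic, 1 spherical, 1 fixed joints
DOF contribution per joint type: revolute=1, prismatic=1, spherical=3, fixed=0
DOF = 1*1 + 1*1 + 1*3 + 1*0
DOF = 5

5


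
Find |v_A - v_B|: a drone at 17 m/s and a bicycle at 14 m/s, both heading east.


Given: v_A = 17 m/s east, v_B = 14 m/s east
Both move in the same direction; relative speed = |v_A - v_B|
|17 - 14| = |3|
= 3 m/s

3 m/s


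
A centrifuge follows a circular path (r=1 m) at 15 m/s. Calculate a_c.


Given: v = 15 m/s, r = 1 m
Using a_c = v^2 / r
a_c = 15^2 / 1
a_c = 225 / 1
a_c = 225 m/s^2

225 m/s^2


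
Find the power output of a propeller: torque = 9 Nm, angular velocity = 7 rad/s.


Given: tau = 9 Nm, omega = 7 rad/s
Using P = tau * omega
P = 9 * 7
P = 63 W

63 W


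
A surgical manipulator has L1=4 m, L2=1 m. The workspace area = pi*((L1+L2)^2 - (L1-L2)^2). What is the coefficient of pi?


Given: L1 = 4, L2 = 1
(L1+L2)^2 = (5)^2 = 25
(L1-L2)^2 = (3)^2 = 9
Difference = 25 - 9 = 16
This equals 4*L1*L2 = 4*4*1 = 16
Workspace area = 16*pi

16


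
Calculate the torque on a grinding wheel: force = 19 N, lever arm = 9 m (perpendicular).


Given: F = 19 N, r = 9 m, angle = 90 deg (perpendicular)
Using tau = F * r * sin(90)
sin(90) = 1
tau = 19 * 9 * 1
tau = 171 Nm

171 Nm


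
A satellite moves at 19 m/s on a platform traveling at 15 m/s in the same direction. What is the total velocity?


Given: object velocity = 19 m/s, platform velocity = 15 m/s (same direction)
Using classical velocity addition: v_total = v_object + v_platform
v_total = 19 + 15
v_total = 34 m/s

34 m/s


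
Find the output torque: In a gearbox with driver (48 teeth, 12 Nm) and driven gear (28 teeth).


Given: N1 = 48, N2 = 28, T1 = 12 Nm
Using T2/T1 = N2/N1
T2 = T1 * N2 / N1
T2 = 12 * 28 / 48
T2 = 336 / 48
T2 = 7 Nm

7 Nm


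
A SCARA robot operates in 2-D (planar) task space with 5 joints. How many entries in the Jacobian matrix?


Given: task space dimension = 2, joints = 5
Jacobian is a 2 x 5 matrix
Total entries = rows * columns
Total = 2 * 5
Total = 10

10


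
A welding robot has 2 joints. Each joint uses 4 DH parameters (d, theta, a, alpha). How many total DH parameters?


Given: 2 joints, 4 DH parameters per joint (d, theta, a, alpha)
Total DH parameters = number_of_joints * 4
Total = 2 * 4
Total = 8

8


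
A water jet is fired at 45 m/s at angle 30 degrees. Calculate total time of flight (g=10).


Given: v0 = 45 m/s, theta = 30 deg, g = 10 m/s^2
sin(30) = 1/2
Using T = 2*v0*sin(theta) / g
T = 2*45*1/2 / 10
T = 45 / 10
T = 9/2 s

9/2 s


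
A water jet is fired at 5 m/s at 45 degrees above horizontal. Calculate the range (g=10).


Given: v0 = 5 m/s, theta = 45 deg, g = 10 m/s^2
sin(2*45) = sin(90) = 1
Using R = v0^2 * sin(2*theta) / g
R = 5^2 * 1 / 10
R = 25 / 10
R = 5/2 m

5/2 m


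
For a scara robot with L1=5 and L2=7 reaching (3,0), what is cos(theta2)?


Given: L1 = 5, L2 = 7, target (x, y) = (3, 0)
Using cos(theta2) = (x^2 + y^2 - L1^2 - L2^2) / (2*L1*L2)
x^2 + y^2 = 3^2 + 0 = 9
L1^2 + L2^2 = 25 + 49 = 74
Numerator = 9 - 74 = -65
Denominator = 2*5*7 = 70
cos(theta2) = -65/70 = -13/14

-13/14


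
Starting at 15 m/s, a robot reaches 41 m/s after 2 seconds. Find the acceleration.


Given: initial velocity v0 = 15 m/s, final velocity v = 41 m/s, time t = 2 s
Using a = (v - v0) / t
a = (41 - 15) / 2
a = 26 / 2
a = 13 m/s^2

13 m/s^2


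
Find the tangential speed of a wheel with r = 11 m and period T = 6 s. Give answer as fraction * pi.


Given: radius r = 11 m, period T = 6 s
Using v = 2*pi*r / T
v = 2*pi*11 / 6
v = 22*pi / 6
v = 11/3*pi m/s

11/3*pi m/s


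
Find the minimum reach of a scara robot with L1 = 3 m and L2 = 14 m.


Given: L1 = 3 m, L2 = 14 m
For a 2-link planar arm, min reach = |L1 - L2| (second link folded back)
Min reach = |3 - 14|
Min reach = 11 m

11 m


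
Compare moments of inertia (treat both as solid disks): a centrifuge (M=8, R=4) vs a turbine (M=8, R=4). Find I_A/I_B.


Given: M1=8 kg, R1=4 m, M2=8 kg, R2=4 m
For a disk: I = (1/2)*M*R^2, so I_A/I_B = (M1*R1^2)/(M2*R2^2)
M1*R1^2 = 8*16 = 128
M2*R2^2 = 8*16 = 128
I_A/I_B = 128/128 = 1

1
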